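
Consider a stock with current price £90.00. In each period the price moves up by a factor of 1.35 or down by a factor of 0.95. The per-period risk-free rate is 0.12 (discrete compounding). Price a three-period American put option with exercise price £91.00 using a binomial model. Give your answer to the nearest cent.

Risk-neutral probability p = (1 + 0.12 − 0.95)/(1.35 − 0.95) = 0.1700/0.4000 = 0.4250
Terminal stock prices: S_uuu = 221.4, S_uud = 155.8, S_udd = 109.7, S_ddd = 77.16
Terminal payoffs (K − S): max(-130.4, 0) = 0, max(-64.82, 0) = 0, max(-18.65, 0) = 0, max(13.84, 0) = 13.84
Node uu (S = 164): continuation = 1/1.12·[0.4250·0.0000 + 0.5750·0.0000] = 0.0000; exercise value = 0.0000 ≤ continuation, so V_uu = 0.0000
Node ud (S = 115.4): continuation = 1/1.12·[0.4250·0.0000 + 0.5750·0.0000] = 0.0000; exercise value = 0.0000 ≤ continuation, so V_ud = 0.0000
Node dd (S = 81.22): continuation = 1/1.12·[0.4250·0.0000 + 0.5750·13.8363] = 7.1034; exercise value = 9.7750 > continuation, so V_dd = 9.7750 (exercise)
Node u (S = 121.5): continuation = 1/1.12·[0.4250·0.0000 + 0.5750·0.0000] = 0.0000; exercise value = 0.0000 ≤ continuation, so V_u = 0.0000
Node d (S = 85.5): continuation = 1/1.12·[0.4250·0.0000 + 0.5750·9.7750] = 5.0184; exercise value = 5.5000 > continuation, so V_d = 5.5000 (exercise)
Node 0 (S = 90): continuation = 1/1.12·[0.4250·0.0000 + 0.5750·5.5000] = 2.8237; exercise value = 1.0000 ≤ continuation, so V_0 = 2.8237

£2.82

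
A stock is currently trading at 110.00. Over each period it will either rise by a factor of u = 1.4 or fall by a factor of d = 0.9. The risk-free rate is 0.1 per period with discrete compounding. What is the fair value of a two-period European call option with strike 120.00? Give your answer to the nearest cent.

Risk-neutral probability p = (1 + 0.1 − 0.9)/(1.4 − 0.9) = 0.2000/0.5000 = 0.4000
Terminal stock prices: S_uu = 215.6, S_ud = 138.6, S_dd = 89.1
Terminal payoffs (S − K): max(95.6, 0) = 95.6, max(18.6, 0) = 18.6, max(-30.9, 0) = 0
Node u (S = 154): V_u = 1/1.1·[0.4000·95.6000 + 0.6000·18.6000] = 44.9091
Node d (S = 99): V_d = 1/1.1·[0.4000·18.6000 + 0.6000·0.0000] = 6.7636
Node 0 (S = 110): V_0 = 1/1.1·[0.4000·44.9091 + 0.6000·6.7636] = 20.0198

20.02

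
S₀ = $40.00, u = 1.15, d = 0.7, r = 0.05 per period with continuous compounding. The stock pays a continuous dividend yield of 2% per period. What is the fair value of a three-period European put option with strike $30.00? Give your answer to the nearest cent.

Per-period risk-free factor R = e^0.05 = 1.0513; dividend-adjusted growth = e^(0.05−0.02) = 1.0305.
Risk-neutral probability p = (1.0305 − 0.7)/(1.15 − 0.7) = 0.3305/0.4500 = 0.7343
Terminal stock prices: S_uuu = 60.83, S_uud = 37.03, S_udd = 22.54, S_ddd = 13.72
Terminal payoffs (K − S): max(-30.83, 0) = 0, max(-7.03, 0) = 0, max(7.46, 0) = 7.46, max(16.28, 0) = 16.28
Node uu (S = 52.9): V_uu = e^(−0.05)·[0.7343·0.0000 + 0.2657·0.0000] = 0.0000
Node ud (S = 32.2): V_ud = e^(−0.05)·[0.7343·0.0000 + 0.2657·7.4600] = 1.8851
Node dd (S = 19.6): V_dd = e^(−0.05)·[0.7343·7.4600 + 0.2657·16.2800] = 9.3250
Node u (S = 46): V_u = e^(−0.05)·[0.7343·0.0000 + 0.2657·1.8851] = 0.4764
Node d (S = 28): V_d = e^(−0.05)·[0.7343·1.8851 + 0.2657·9.3250] = 3.6733
Node 0 (S = 40): V_0 = e^(−0.05)·[0.7343·0.4764 + 0.2657·3.6733] = 1.2610

$1.26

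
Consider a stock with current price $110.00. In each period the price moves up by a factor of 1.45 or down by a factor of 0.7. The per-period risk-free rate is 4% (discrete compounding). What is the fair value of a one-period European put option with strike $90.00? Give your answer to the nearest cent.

Risk-neutral probability p = (1 + 0.04 − 0.7)/(1.45 − 0.7) = 0.3400/0.7500 = 0.4533
Terminal stock prices: S_u = 159.5, S_d = 77
Terminal payoffs (K − S): max(-69.5, 0) = 0, max(13, 0) = 13
Node 0 (S = 110): V_0 = 1/1.04·[0.4533·0.0000 + 0.5467·13.0000] = 6.8333

$6.83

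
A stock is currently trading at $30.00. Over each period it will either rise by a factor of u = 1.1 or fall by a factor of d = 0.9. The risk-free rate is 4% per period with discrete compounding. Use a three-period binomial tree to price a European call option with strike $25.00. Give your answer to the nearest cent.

$7.85

Risk-neutral probability p = (1 + 0.04 − 0.9)/(1.1 − 0.9) = 0.1400/0.2000 = 0.7000
Terminal stock prices: S_uuu = 39.93, S_uud = 32.67, S_udd = 26.73, S_ddd = 21.87
Terminal payoffs (S − K): max(14.93, 0) = 14.93, max(7.67, 0) = 7.67, max(1.73, 0) = 1.73, max(-3.13, 0) = 0
Node uu (S = 36.3): V_uu = 1/1.04·[0.7000·14.9300 + 0.3000·7.6700] = 12.2615
Node ud (S = 29.7): V_ud = 1/1.04·[0.7000·7.6700 + 0.3000·1.7300] = 5.6615
Node dd (S = 24.3): V_dd = 1/1.04·[0.7000·1.7300 + 0.3000·0.0000] = 1.1644
Node u (S = 33): V_u = 1/1.04·[0.7000·12.2615 + 0.3000·5.6615] = 9.8861
Node d (S = 27): V_d = 1/1.04·[0.7000·5.6615 + 0.3000·1.1644] = 4.1465
Node 0 (S = 30): V_0 = 1/1.04·[0.7000·9.8861 + 0.3000·4.1465] = 7.8502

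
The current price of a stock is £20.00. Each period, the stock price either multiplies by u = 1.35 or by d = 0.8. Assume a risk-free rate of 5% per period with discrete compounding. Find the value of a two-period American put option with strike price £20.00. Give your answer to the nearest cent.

£2.08

Risk-neutral probability p = (1 + 0.05 − 0.8)/(1.35 − 0.8) = 0.2500/0.5500 = 0.4545
Terminal stock prices: S_uu = 36.45, S_ud = 21.6, S_dd = 12.8
Terminal payoffs (K − S): max(-16.45, 0) = 0, max(-1.6, 0) = 0, max(7.2, 0) = 7.2
Node u (S = 27): continuation = 1/1.05·[0.4545·0.0000 + 0.5455·0.0000] = 0.0000; exercise value = 0.0000 ≤ continuation, so V_u = 0.0000
Node d (S = 16): continuation = 1/1.05·[0.4545·0.0000 + 0.5455·7.2000] = 3.7403; exercise value = 4.0000 > continuation, so V_d = 4.0000 (exercise)
Node 0 (S = 20): continuation = 1/1.05·[0.4545·0.0000 + 0.5455·4.0000] = 2.0779; exercise value = 0.0000 ≤ continuation, so V_0 = 2.0779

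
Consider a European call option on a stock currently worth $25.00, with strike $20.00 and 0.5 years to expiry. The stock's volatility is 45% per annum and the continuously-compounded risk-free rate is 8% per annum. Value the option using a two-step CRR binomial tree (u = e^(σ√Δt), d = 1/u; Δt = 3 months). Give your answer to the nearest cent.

CRR parameters: u = e^(σ√Δt) = e^(0.45·√0.25) = 1.2523, d = 1/u = 0.7985
Per-period rate: rΔt = 0.08·0.25 = 0.02, so R = e^0.02 = 1.0202
Risk-neutral probability p = (e^0.02 − 0.7985)/(1.2523 − 0.7985) = 0.2217/0.4538 = 0.4885
Terminal stock prices: S_uu = 39.21, S_ud = 25, S_dd = 15.94
Terminal payoffs (S − K): max(19.21, 0) = 19.21, max(5, 0) = 5, max(-4.059, 0) = 0
Node u (S = 31.31): V_u = e^(−0.02)·[0.4885·19.2078 + 0.5115·5.0000] = 11.7041
Node d (S = 19.96): V_d = e^(−0.02)·[0.4885·5.0000 + 0.5115·0.0000] = 2.3941
Node 0 (S = 25): V_0 = e^(−0.02)·[0.4885·11.7041 + 0.5115·2.3941] = 6.8046

$6.80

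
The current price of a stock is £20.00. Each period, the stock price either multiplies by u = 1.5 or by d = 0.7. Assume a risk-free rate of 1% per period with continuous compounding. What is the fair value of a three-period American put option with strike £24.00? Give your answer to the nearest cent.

£7.84

Risk-neutral probability p = (e^0.01 − 0.7)/(1.5 − 0.7) = 0.3101/0.8000 = 0.3876
Terminal stock prices: S_uuu = 67.5, S_uud = 31.5, S_udd = 14.7, S_ddd = 6.86
Terminal payoffs (K − S): max(-43.5, 0) = 0, max(-7.5, 0) = 0, max(9.3, 0) = 9.3, max(17.14, 0) = 17.14
Node uu (S = 45): continuation = e^(−0.01)·[0.3876·0.0000 + 0.6124·0.0000] = 0.0000; exercise value = 0.0000 ≤ continuation, so V_uu = 0.0000
Node ud (S = 21): continuation = e^(−0.01)·[0.3876·0.0000 + 0.6124·9.3000] = 5.6390; exercise value = 3.0000 ≤ continuation, so V_ud = 5.6390
Node dd (S = 9.8): continuation = e^(−0.01)·[0.3876·9.3000 + 0.6124·17.1400] = 13.9612; exercise value = 14.2000 > continuation, so V_dd = 14.2000 (exercise)
Node u (S = 30): continuation = e^(−0.01)·[0.3876·0.0000 + 0.6124·5.6390] = 3.4192; exercise value = 0.0000 ≤ continuation, so V_u = 3.4192
Node d (S = 14): continuation = e^(−0.01)·[0.3876·5.6390 + 0.6124·14.2000] = 10.7738; exercise value = 10.0000 ≤ continuation, so V_d = 10.7738
Node 0 (S = 20): continuation = e^(−0.01)·[0.3876·3.4192 + 0.6124·10.7738] = 7.8446; exercise value = 4.0000 ≤ continuation, so V_0 = 7.8446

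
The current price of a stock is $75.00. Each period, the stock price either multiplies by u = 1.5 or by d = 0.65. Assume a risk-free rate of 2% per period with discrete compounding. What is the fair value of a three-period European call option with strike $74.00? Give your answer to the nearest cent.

$24.72

Risk-neutral probability p = (1 + 0.02 − 0.65)/(1.5 − 0.65) = 0.3700/0.8500 = 0.4353
Terminal stock prices: S_uuu = 253.1, S_uud = 109.7, S_udd = 47.53, S_ddd = 20.6
Terminal payoffs (S − K): max(179.1, 0) = 179.1, max(35.69, 0) = 35.69, max(-26.47, 0) = 0, max(-53.4, 0) = 0
Node uu (S = 168.8): V_uu = 1/1.02·[0.4353·179.1250 + 0.5647·35.6875] = 96.2010
Node ud (S = 73.12): V_ud = 1/1.02·[0.4353·35.6875 + 0.5647·0.0000] = 15.2300
Node dd (S = 31.69): V_dd = 1/1.02·[0.4353·0.0000 + 0.5647·0.0000] = 0.0000
Node u (S = 112.5): V_u = 1/1.02·[0.4353·96.2010 + 0.5647·15.2300] = 49.4864
Node d (S = 48.75): V_d = 1/1.02·[0.4353·15.2300 + 0.5647·0.0000] = 6.4995
Node 0 (S = 75): V_0 = 1/1.02·[0.4353·49.4864 + 0.5647·6.4995] = 24.7171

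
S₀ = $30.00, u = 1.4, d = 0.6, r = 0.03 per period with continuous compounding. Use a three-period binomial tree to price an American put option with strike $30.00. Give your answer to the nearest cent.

$6.98

Risk-neutral probability p = (e^0.03 − 0.6)/(1.4 − 0.6) = 0.4305/0.8000 = 0.5381
Terminal stock prices: S_uuu = 82.32, S_uud = 35.28, S_udd = 15.12, S_ddd = 6.48
Terminal payoffs (K − S): max(-52.32, 0) = 0, max(-5.28, 0) = 0, max(14.88, 0) = 14.88, max(23.52, 0) = 23.52
Node uu (S = 58.8): continuation = e^(−0.03)·[0.5381·0.0000 + 0.4619·0.0000] = 0.0000; exercise value = 0.0000 ≤ continuation, so V_uu = 0.0000
Node ud (S = 25.2): continuation = e^(−0.03)·[0.5381·0.0000 + 0.4619·14.8800] = 6.6704; exercise value = 4.8000 ≤ continuation, so V_ud = 6.6704
Node dd (S = 10.8): continuation = e^(−0.03)·[0.5381·14.8800 + 0.4619·23.5200] = 18.3134; exercise value = 19.2000 > continuation, so V_dd = 19.2000 (exercise)
Node u (S = 42): continuation = e^(−0.03)·[0.5381·0.0000 + 0.4619·6.6704] = 2.9902; exercise value = 0.0000 ≤ continuation, so V_u = 2.9902
Node d (S = 18): continuation = e^(−0.03)·[0.5381·6.6704 + 0.4619·19.2000] = 12.0900; exercise value = 12.0000 ≤ continuation, so V_d = 12.0900
Node 0 (S = 30): continuation = e^(−0.03)·[0.5381·2.9902 + 0.4619·12.0900] = 6.9811; exercise value = 0.0000 ≤ continuation, so V_0 = 6.9811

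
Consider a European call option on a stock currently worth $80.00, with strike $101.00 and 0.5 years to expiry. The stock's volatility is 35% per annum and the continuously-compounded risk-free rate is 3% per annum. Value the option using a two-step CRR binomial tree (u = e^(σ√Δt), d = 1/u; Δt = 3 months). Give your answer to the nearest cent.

CRR parameters: u = e^(σ√Δt) = e^(0.35·√0.25) = 1.1912, d = 1/u = 0.8395
Per-period rate: rΔt = 0.03·0.25 = 0.0075, so R = e^0.0075 = 1.0075
Risk-neutral probability p = (e^0.0075 − 0.8395)/(1.1912 − 0.8395) = 0.1681/0.3518 = 0.4778
Terminal stock prices: S_uu = 113.5, S_ud = 80, S_dd = 56.38
Terminal payoffs (S − K): max(12.53, 0) = 12.53, max(-21, 0) = 0, max(-44.62, 0) = 0
Node u (S = 95.3): V_u = e^(−0.0075)·[0.4778·12.5254 + 0.5222·0.0000] = 5.9394
Node d (S = 67.16): V_d = e^(−0.0075)·[0.4778·0.0000 + 0.5222·0.0000] = 0.0000
Node 0 (S = 80): V_0 = e^(−0.0075)·[0.4778·5.9394 + 0.5222·0.0000] = 2.8164

$2.82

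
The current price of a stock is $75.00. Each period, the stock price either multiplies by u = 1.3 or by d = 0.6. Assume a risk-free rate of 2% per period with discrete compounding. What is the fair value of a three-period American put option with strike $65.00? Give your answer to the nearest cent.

Risk-neutral probability p = (1 + 0.02 − 0.6)/(1.3 − 0.6) = 0.4200/0.7000 = 0.6000
Terminal stock prices: S_uuu = 164.8, S_uud = 76.05, S_udd = 35.1, S_ddd = 16.2
Terminal payoffs (K − S): max(-99.78, 0) = 0, max(-11.05, 0) = 0, max(29.9, 0) = 29.9, max(48.8, 0) = 48.8
Node uu (S = 126.8): continuation = 1/1.02·[0.6000·0.0000 + 0.4000·0.0000] = 0.0000; exercise value = 0.0000 ≤ continuation, so V_uu = 0.0000
Node ud (S = 58.5): continuation = 1/1.02·[0.6000·0.0000 + 0.4000·29.9000] = 11.7255; exercise value = 6.5000 ≤ continuation, so V_ud = 11.7255
Node dd (S = 27): continuation = 1/1.02·[0.6000·29.9000 + 0.4000·48.8000] = 36.7255; exercise value = 38.0000 > continuation, so V_dd = 38.0000 (exercise)
Node u (S = 97.5): continuation = 1/1.02·[0.6000·0.0000 + 0.4000·11.7255] = 4.5982; exercise value = 0.0000 ≤ continuation, so V_u = 4.5982
Node d (S = 45): continuation = 1/1.02·[0.6000·11.7255 + 0.4000·38.0000] = 21.7993; exercise value = 20.0000 ≤ continuation, so V_d = 21.7993
Node 0 (S = 75): continuation = 1/1.02·[0.6000·4.5982 + 0.4000·21.7993] = 11.2536; exercise value = 0.0000 ≤ continuation, so V_0 = 11.2536

$11.25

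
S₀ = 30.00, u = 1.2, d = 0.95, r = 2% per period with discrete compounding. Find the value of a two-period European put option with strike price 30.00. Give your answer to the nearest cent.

1.46

Risk-neutral probability p = (1 + 0.02 − 0.95)/(1.2 − 0.95) = 0.0700/0.2500 = 0.2800
Terminal stock prices: S_uu = 43.2, S_ud = 34.2, S_dd = 27.07
Terminal payoffs (K − S): max(-13.2, 0) = 0, max(-4.2, 0) = 0, max(2.925, 0) = 2.925
Node u (S = 36): V_u = 1/1.02·[0.2800·0.0000 + 0.7200·0.0000] = 0.0000
Node d (S = 28.5): V_d = 1/1.02·[0.2800·0.0000 + 0.7200·2.9250] = 2.0647
Node 0 (S = 30): V_0 = 1/1.02·[0.2800·0.0000 + 0.7200·2.0647] = 1.4574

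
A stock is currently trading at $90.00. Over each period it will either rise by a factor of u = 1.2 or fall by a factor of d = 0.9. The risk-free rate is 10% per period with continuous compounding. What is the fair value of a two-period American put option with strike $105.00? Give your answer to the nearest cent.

Risk-neutral probability p = (e^0.1 − 0.9)/(1.2 − 0.9) = 0.2052/0.3000 = 0.6839
Terminal stock prices: S_uu = 129.6, S_ud = 97.2, S_dd = 72.9
Terminal payoffs (K − S): max(-24.6, 0) = 0, max(7.8, 0) = 7.8, max(32.1, 0) = 32.1
Node u (S = 108): continuation = e^(−0.1)·[0.6839·0.0000 + 0.3161·7.8000] = 2.2309; exercise value = 0.0000 ≤ continuation, so V_u = 2.2309
Node d (S = 81): continuation = e^(−0.1)·[0.6839·7.8000 + 0.3161·32.1000] = 14.0079; exercise value = 24.0000 > continuation, so V_d = 24.0000 (exercise)
Node 0 (S = 90): continuation = e^(−0.1)·[0.6839·2.2309 + 0.3161·24.0000] = 8.2449; exercise value = 15.0000 > continuation, so V_0 = 15.0000 (exercise)

$15.00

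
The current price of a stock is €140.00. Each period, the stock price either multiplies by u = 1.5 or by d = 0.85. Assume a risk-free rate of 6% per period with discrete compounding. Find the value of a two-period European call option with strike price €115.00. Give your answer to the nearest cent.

Risk-neutral probability p = (1 + 0.06 − 0.85)/(1.5 − 0.85) = 0.2100/0.6500 = 0.3231
Terminal stock prices: S_uu = 315, S_ud = 178.5, S_dd = 101.1
Terminal payoffs (S − K): max(200, 0) = 200, max(63.5, 0) = 63.5, max(-13.85, 0) = 0
Node u (S = 210): V_u = 1/1.06·[0.3231·200.0000 + 0.6769·63.5000] = 101.5094
Node d (S = 119): V_d = 1/1.06·[0.3231·63.5000 + 0.6769·0.0000] = 19.3541
Node 0 (S = 140): V_0 = 1/1.06·[0.3231·101.5094 + 0.6769·19.3541] = 43.2987

€43.30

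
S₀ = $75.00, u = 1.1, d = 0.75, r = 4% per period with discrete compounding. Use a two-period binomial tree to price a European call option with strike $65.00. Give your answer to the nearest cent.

Risk-neutral probability p = (1 + 0.04 − 0.75)/(1.1 − 0.75) = 0.2900/0.3500 = 0.8286
Terminal stock prices: S_uu = 90.75, S_ud = 61.88, S_dd = 42.19
Terminal payoffs (S − K): max(25.75, 0) = 25.75, max(-3.125, 0) = 0, max(-22.81, 0) = 0
Node u (S = 82.5): V_u = 1/1.04·[0.8286·25.7500 + 0.1714·0.0000] = 20.5151
Node d (S = 56.25): V_d = 1/1.04·[0.8286·0.0000 + 0.1714·0.0000] = 0.0000
Node 0 (S = 75): V_0 = 1/1.04·[0.8286·20.5151 + 0.1714·0.0000] = 16.3445

$16.34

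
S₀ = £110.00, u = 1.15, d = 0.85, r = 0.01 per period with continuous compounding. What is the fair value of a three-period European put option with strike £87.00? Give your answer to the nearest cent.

£1.92

Risk-neutral probability p = (e^0.01 − 0.85)/(1.15 − 0.85) = 0.1601/0.3000 = 0.5335
Terminal stock prices: S_uuu = 167.3, S_uud = 123.7, S_udd = 91.4, S_ddd = 67.55
Terminal payoffs (K − S): max(-80.3, 0) = 0, max(-36.65, 0) = 0, max(-4.396, 0) = 0, max(19.45, 0) = 19.45
Node uu (S = 145.5): V_uu = e^(−0.01)·[0.5335·0.0000 + 0.4665·0.0000] = 0.0000
Node ud (S = 107.5): V_ud = e^(−0.01)·[0.5335·0.0000 + 0.4665·0.0000] = 0.0000
Node dd (S = 79.47): V_dd = e^(−0.01)·[0.5335·0.0000 + 0.4665·19.4463] = 8.9814
Node u (S = 126.5): V_u = e^(−0.01)·[0.5335·0.0000 + 0.4665·0.0000] = 0.0000
Node d (S = 93.5): V_d = e^(−0.01)·[0.5335·0.0000 + 0.4665·8.9814] = 4.1481
Node 0 (S = 110): V_0 = e^(−0.01)·[0.5335·0.0000 + 0.4665·4.1481] = 1.9158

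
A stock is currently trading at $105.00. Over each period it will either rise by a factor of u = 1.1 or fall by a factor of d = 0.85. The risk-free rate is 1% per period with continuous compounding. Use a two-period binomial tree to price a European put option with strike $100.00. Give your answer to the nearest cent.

$3.89

Risk-neutral probability p = (e^0.01 − 0.85)/(1.1 − 0.85) = 0.1601/0.2500 = 0.6402
Terminal stock prices: S_uu = 127.1, S_ud = 98.18, S_dd = 75.86
Terminal payoffs (K − S): max(-27.05, 0) = 0, max(1.825, 0) = 1.825, max(24.14, 0) = 24.14
Node u (S = 115.5): V_u = e^(−0.01)·[0.6402·0.0000 + 0.3598·1.8250] = 0.6501
Node d (S = 89.25): V_d = e^(−0.01)·[0.6402·1.8250 + 0.3598·24.1375] = 9.7550
Node 0 (S = 105): V_0 = e^(−0.01)·[0.6402·0.6501 + 0.3598·9.7550] = 3.8870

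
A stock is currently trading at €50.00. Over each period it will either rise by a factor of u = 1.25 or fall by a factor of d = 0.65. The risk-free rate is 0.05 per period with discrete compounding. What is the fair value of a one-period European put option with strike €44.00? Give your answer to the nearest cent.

€3.65

Risk-neutral probability p = (1 + 0.05 − 0.65)/(1.25 − 0.65) = 0.4000/0.6000 = 0.6667
Terminal stock prices: S_u = 62.5, S_d = 32.5
Terminal payoffs (K − S): max(-18.5, 0) = 0, max(11.5, 0) = 11.5
Node 0 (S = 50): V_0 = 1/1.05·[0.6667·0.0000 + 0.3333·11.5000] = 3.6508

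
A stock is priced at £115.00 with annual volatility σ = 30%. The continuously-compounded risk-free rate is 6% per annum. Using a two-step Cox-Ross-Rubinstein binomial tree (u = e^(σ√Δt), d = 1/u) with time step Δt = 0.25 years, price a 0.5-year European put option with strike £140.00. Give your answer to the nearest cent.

£24.75

CRR parameters: u = e^(σ√Δt) = e^(0.3·√0.25) = 1.1618, d = 1/u = 0.8607
Per-period rate: rΔt = 0.06·0.25 = 0.015, so R = e^0.015 = 1.0151
Risk-neutral probability p = (e^0.015 − 0.8607)/(1.1618 − 0.8607) = 0.1544/0.3011 = 0.5128
Terminal stock prices: S_uu = 155.2, S_ud = 115, S_dd = 85.19
Terminal payoffs (K − S): max(-15.23, 0) = 0, max(25, 0) = 25, max(54.81, 0) = 54.81
Node u (S = 133.6): V_u = e^(−0.015)·[0.5128·0.0000 + 0.4872·25.0000] = 11.9997
Node d (S = 98.98): V_d = e^(−0.015)·[0.5128·25.0000 + 0.4872·54.8059] = 38.9343
Node 0 (S = 115): V_0 = e^(−0.015)·[0.5128·11.9997 + 0.4872·38.9343] = 24.7493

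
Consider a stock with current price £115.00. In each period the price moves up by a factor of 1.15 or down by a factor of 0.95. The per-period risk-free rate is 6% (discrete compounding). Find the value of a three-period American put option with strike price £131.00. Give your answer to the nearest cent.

£16.00

Risk-neutral probability p = (1 + 0.06 − 0.95)/(1.15 − 0.95) = 0.1100/0.2000 = 0.5500
Terminal stock prices: S_uuu = 174.9, S_uud = 144.5, S_udd = 119.4, S_ddd = 98.6
Terminal payoffs (K − S): max(-43.9, 0) = 0, max(-13.48, 0) = 0, max(11.64, 0) = 11.64, max(32.4, 0) = 32.4
Node uu (S = 152.1): continuation = 1/1.06·[0.5500·0.0000 + 0.4500·0.0000] = 0.0000; exercise value = 0.0000 ≤ continuation, so V_uu = 0.0000
Node ud (S = 125.6): continuation = 1/1.06·[0.5500·0.0000 + 0.4500·11.6444] = 4.9434; exercise value = 5.3625 > continuation, so V_ud = 5.3625 (exercise)
Node dd (S = 103.8): continuation = 1/1.06·[0.5500·11.6444 + 0.4500·32.4019] = 19.7974; exercise value = 27.2125 > continuation, so V_dd = 27.2125 (exercise)
Node u (S = 132.2): continuation = 1/1.06·[0.5500·0.0000 + 0.4500·5.3625] = 2.2765; exercise value = 0.0000 ≤ continuation, so V_u = 2.2765
Node d (S = 109.2): continuation = 1/1.06·[0.5500·5.3625 + 0.4500·27.2125] = 14.3349; exercise value = 21.7500 > continuation, so V_d = 21.7500 (exercise)
Node 0 (S = 115): continuation = 1/1.06·[0.5500·2.2765 + 0.4500·21.7500] = 10.4147; exercise value = 16.0000 > continuation, so V_0 = 16.0000 (exercise)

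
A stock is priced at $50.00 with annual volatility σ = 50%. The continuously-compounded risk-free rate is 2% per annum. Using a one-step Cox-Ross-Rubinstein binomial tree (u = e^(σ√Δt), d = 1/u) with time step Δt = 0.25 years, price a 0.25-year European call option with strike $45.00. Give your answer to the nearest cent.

CRR parameters: u = e^(σ√Δt) = e^(0.5·√0.25) = 1.2840, d = 1/u = 0.7788
Per-period rate: rΔt = 0.02·0.25 = 0.005, so R = e^0.005 = 1.0050
Risk-neutral probability p = (e^0.005 − 0.7788)/(1.2840 − 0.7788) = 0.2262/0.5052 = 0.4477
Terminal stock prices: S_u = 64.2, S_d = 38.94
Terminal payoffs (S − K): max(19.2, 0) = 19.2, max(-6.06, 0) = 0
Node 0 (S = 50): V_0 = e^(−0.005)·[0.4477·19.2013 + 0.5523·0.0000] = 8.5544

$8.55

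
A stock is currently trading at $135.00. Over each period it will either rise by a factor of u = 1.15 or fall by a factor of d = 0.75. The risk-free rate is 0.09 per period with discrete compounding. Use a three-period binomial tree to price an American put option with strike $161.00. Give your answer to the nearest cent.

Risk-neutral probability p = (1 + 0.09 − 0.75)/(1.15 − 0.75) = 0.3400/0.4000 = 0.8500
Terminal stock prices: S_uuu = 205.3, S_uud = 133.9, S_udd = 87.33, S_ddd = 56.95
Terminal payoffs (K − S): max(-44.32, 0) = 0, max(27.1, 0) = 27.1, max(73.67, 0) = 73.67, max(104, 0) = 104
Node uu (S = 178.5): continuation = 1/1.09·[0.8500·0.0000 + 0.1500·27.0969] = 3.7289; exercise value = 0.0000 ≤ continuation, so V_uu = 3.7289
Node ud (S = 116.4): continuation = 1/1.09·[0.8500·27.0969 + 0.1500·73.6719] = 31.2689; exercise value = 44.5625 > continuation, so V_ud = 44.5625 (exercise)
Node dd (S = 75.94): continuation = 1/1.09·[0.8500·73.6719 + 0.1500·104.0469] = 71.7689; exercise value = 85.0625 > continuation, so V_dd = 85.0625 (exercise)
Node u (S = 155.2): continuation = 1/1.09·[0.8500·3.7289 + 0.1500·44.5625] = 9.0403; exercise value = 5.7500 ≤ continuation, so V_u = 9.0403
Node d (S = 101.2): continuation = 1/1.09·[0.8500·44.5625 + 0.1500·85.0625] = 46.4564; exercise value = 59.7500 > continuation, so V_d = 59.7500 (exercise)
Node 0 (S = 135): continuation = 1/1.09·[0.8500·9.0403 + 0.1500·59.7500] = 15.2723; exercise value = 26.0000 > continuation, so V_0 = 26.0000 (exercise)

$26.00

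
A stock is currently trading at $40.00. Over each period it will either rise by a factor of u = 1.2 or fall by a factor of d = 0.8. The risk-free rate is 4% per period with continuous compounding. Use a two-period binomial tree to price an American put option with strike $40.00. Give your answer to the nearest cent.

Risk-neutral probability p = (e^0.04 − 0.8)/(1.2 − 0.8) = 0.2408/0.4000 = 0.6020
Terminal stock prices: S_uu = 57.6, S_ud = 38.4, S_dd = 25.6
Terminal payoffs (K − S): max(-17.6, 0) = 0, max(1.6, 0) = 1.6, max(14.4, 0) = 14.4
Node u (S = 48): continuation = e^(−0.04)·[0.6020·0.0000 + 0.3980·1.6000] = 0.6118; exercise value = 0.0000 ≤ continuation, so V_u = 0.6118
Node d (S = 32): continuation = e^(−0.04)·[0.6020·1.6000 + 0.3980·14.4000] = 6.4316; exercise value = 8.0000 > continuation, so V_d = 8.0000 (exercise)
Node 0 (S = 40): continuation = e^(−0.04)·[0.6020·0.6118 + 0.3980·8.0000] = 3.4128; exercise value = 0.0000 ≤ continuation, so V_0 = 3.4128

$3.41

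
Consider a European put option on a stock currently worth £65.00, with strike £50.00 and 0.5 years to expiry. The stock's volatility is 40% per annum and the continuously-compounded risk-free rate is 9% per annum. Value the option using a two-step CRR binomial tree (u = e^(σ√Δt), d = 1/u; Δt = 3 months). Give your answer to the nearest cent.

£1.50

CRR parameters: u = e^(σ√Δt) = e^(0.4·√0.25) = 1.2214, d = 1/u = 0.8187
Per-period rate: rΔt = 0.09·0.25 = 0.0225, so R = e^0.0225 = 1.0228
Risk-neutral probability p = (e^0.0225 − 0.8187)/(1.2214 − 0.8187) = 0.2040/0.4027 = 0.5067
Terminal stock prices: S_uu = 96.97, S_ud = 65, S_dd = 43.57
Terminal payoffs (K − S): max(-46.97, 0) = 0, max(-15, 0) = 0, max(6.429, 0) = 6.429
Node u (S = 79.39): V_u = e^(−0.0225)·[0.5067·0.0000 + 0.4933·0.0000] = 0.0000
Node d (S = 53.22): V_d = e^(−0.0225)·[0.5067·0.0000 + 0.4933·6.4292] = 3.1011
Node 0 (S = 65): V_0 = e^(−0.0225)·[0.5067·0.0000 + 0.4933·3.1011] = 1.4958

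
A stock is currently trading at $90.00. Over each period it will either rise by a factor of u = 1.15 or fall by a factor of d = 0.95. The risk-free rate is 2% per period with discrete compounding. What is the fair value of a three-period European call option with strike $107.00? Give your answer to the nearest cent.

Risk-neutral probability p = (1 + 0.02 − 0.95)/(1.15 − 0.95) = 0.0700/0.2000 = 0.3500
Terminal stock prices: S_uuu = 136.9, S_uud = 113.1, S_udd = 93.41, S_ddd = 77.16
Terminal payoffs (S − K): max(29.88, 0) = 29.88, max(6.074, 0) = 6.074, max(-13.59, 0) = 0, max(-29.84, 0) = 0
Node uu (S = 119): V_uu = 1/1.02·[0.3500·29.8787 + 0.6500·6.0737] = 14.1230
Node ud (S = 98.32): V_ud = 1/1.02·[0.3500·6.0737 + 0.6500·0.0000] = 2.0841
Node dd (S = 81.22): V_dd = 1/1.02·[0.3500·0.0000 + 0.6500·0.0000] = 0.0000
Node u (S = 103.5): V_u = 1/1.02·[0.3500·14.1230 + 0.6500·2.0841] = 6.1743
Node d (S = 85.5): V_d = 1/1.02·[0.3500·2.0841 + 0.6500·0.0000] = 0.7151
Node 0 (S = 90): V_0 = 1/1.02·[0.3500·6.1743 + 0.6500·0.7151] = 2.5743

$2.57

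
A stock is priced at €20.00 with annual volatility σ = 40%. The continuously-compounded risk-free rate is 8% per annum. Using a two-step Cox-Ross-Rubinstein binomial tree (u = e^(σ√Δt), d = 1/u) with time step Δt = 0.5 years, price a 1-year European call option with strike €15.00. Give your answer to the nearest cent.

CRR parameters: u = e^(σ√Δt) = e^(0.4·√0.5) = 1.3269, d = 1/u = 0.7536
Per-period rate: rΔt = 0.08·0.5 = 0.04, so R = e^0.04 = 1.0408
Risk-neutral probability p = (e^0.04 − 0.7536)/(1.3269 − 0.7536) = 0.2872/0.5733 = 0.5009
Terminal stock prices: S_uu = 35.21, S_ud = 20, S_dd = 11.36
Terminal payoffs (S − K): max(20.21, 0) = 20.21, max(5, 0) = 5, max(-3.641, 0) = 0
Node u (S = 26.54): V_u = e^(−0.04)·[0.5009·20.2131 + 0.4991·5.0000] = 12.1261
Node d (S = 15.07): V_d = e^(−0.04)·[0.5009·5.0000 + 0.4991·0.0000] = 2.4065
Node 0 (S = 20): V_0 = e^(−0.04)·[0.5009·12.1261 + 0.4991·2.4065] = 6.9902

€6.99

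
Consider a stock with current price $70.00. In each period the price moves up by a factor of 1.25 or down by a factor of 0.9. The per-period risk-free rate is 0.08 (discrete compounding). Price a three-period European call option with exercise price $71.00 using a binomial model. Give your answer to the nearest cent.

Risk-neutral probability p = (1 + 0.08 − 0.9)/(1.25 − 0.9) = 0.1800/0.3500 = 0.5143
Terminal stock prices: S_uuu = 136.7, S_uud = 98.44, S_udd = 70.88, S_ddd = 51.03
Terminal payoffs (S − K): max(65.72, 0) = 65.72, max(27.44, 0) = 27.44, max(-0.125, 0) = 0, max(-19.97, 0) = 0
Node uu (S = 109.4): V_uu = 1/1.08·[0.5143·65.7188 + 0.4857·27.4375] = 43.6343
Node ud (S = 78.75): V_ud = 1/1.08·[0.5143·27.4375 + 0.4857·0.0000] = 13.0655
Node dd (S = 56.7): V_dd = 1/1.08·[0.5143·0.0000 + 0.4857·0.0000] = 0.0000
Node u (S = 87.5): V_u = 1/1.08·[0.5143·43.6343 + 0.4857·13.0655] = 26.6542
Node d (S = 63): V_d = 1/1.08·[0.5143·13.0655 + 0.4857·0.0000] = 6.2217
Node 0 (S = 70): V_0 = 1/1.08·[0.5143·26.6542 + 0.4857·6.2217] = 15.4906

$15.49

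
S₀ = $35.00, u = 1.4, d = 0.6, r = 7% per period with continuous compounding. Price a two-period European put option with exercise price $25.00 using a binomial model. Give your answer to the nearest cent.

Risk-neutral probability p = (e^0.07 − 0.6)/(1.4 − 0.6) = 0.4725/0.8000 = 0.5906
Terminal stock prices: S_uu = 68.6, S_ud = 29.4, S_dd = 12.6
Terminal payoffs (K − S): max(-43.6, 0) = 0, max(-4.4, 0) = 0, max(12.4, 0) = 12.4
Node u (S = 49): V_u = e^(−0.07)·[0.5906·0.0000 + 0.4094·0.0000] = 0.0000
Node d (S = 21): V_d = e^(−0.07)·[0.5906·0.0000 + 0.4094·12.4000] = 4.7329
Node 0 (S = 35): V_0 = e^(−0.07)·[0.5906·0.0000 + 0.4094·4.7329] = 1.8065

$1.81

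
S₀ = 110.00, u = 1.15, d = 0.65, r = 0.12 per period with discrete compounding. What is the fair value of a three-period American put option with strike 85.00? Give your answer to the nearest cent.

Risk-neutral probability p = (1 + 0.12 − 0.65)/(1.15 − 0.65) = 0.4700/0.5000 = 0.9400
Terminal stock prices: S_uuu = 167.3, S_uud = 94.56, S_udd = 53.45, S_ddd = 30.21
Terminal payoffs (K − S): max(-82.3, 0) = 0, max(-9.559, 0) = 0, max(31.55, 0) = 31.55, max(54.79, 0) = 54.79
Node uu (S = 145.5): continuation = 1/1.12·[0.9400·0.0000 + 0.0600·0.0000] = 0.0000; exercise value = 0.0000 ≤ continuation, so V_uu = 0.0000
Node ud (S = 82.22): continuation = 1/1.12·[0.9400·0.0000 + 0.0600·31.5538] = 1.6904; exercise value = 2.7750 > continuation, so V_ud = 2.7750 (exercise)
Node dd (S = 46.48): continuation = 1/1.12·[0.9400·31.5538 + 0.0600·54.7912] = 29.4179; exercise value = 38.5250 > continuation, so V_dd = 38.5250 (exercise)
Node u (S = 126.5): continuation = 1/1.12·[0.9400·0.0000 + 0.0600·2.7750] = 0.1487; exercise value = 0.0000 ≤ continuation, so V_u = 0.1487
Node d (S = 71.5): continuation = 1/1.12·[0.9400·2.7750 + 0.0600·38.5250] = 4.3929; exercise value = 13.5000 > continuation, so V_d = 13.5000 (exercise)
Node 0 (S = 110): continuation = 1/1.12·[0.9400·0.1487 + 0.0600·13.5000] = 0.8480; exercise value = 0.0000 ≤ continuation, so V_0 = 0.8480

0.85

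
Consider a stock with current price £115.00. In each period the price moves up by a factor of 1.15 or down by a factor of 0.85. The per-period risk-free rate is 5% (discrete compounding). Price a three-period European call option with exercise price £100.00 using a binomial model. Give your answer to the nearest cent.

£30.41

Risk-neutral probability p = (1 + 0.05 − 0.85)/(1.15 − 0.85) = 0.2000/0.3000 = 0.6667
Terminal stock prices: S_uuu = 174.9, S_uud = 129.3, S_udd = 95.55, S_ddd = 70.62
Terminal payoffs (S − K): max(74.9, 0) = 74.9, max(29.27, 0) = 29.27, max(-4.449, 0) = 0, max(-29.38, 0) = 0
Node uu (S = 152.1): V_uu = 1/1.05·[0.6667·74.9006 + 0.3333·29.2744] = 56.8494
Node ud (S = 112.4): V_ud = 1/1.05·[0.6667·29.2744 + 0.3333·0.0000] = 18.5869
Node dd (S = 83.09): V_dd = 1/1.05·[0.6667·0.0000 + 0.3333·0.0000] = 0.0000
Node u (S = 132.2): V_u = 1/1.05·[0.6667·56.8494 + 0.3333·18.5869] = 41.9955
Node d (S = 97.75): V_d = 1/1.05·[0.6667·18.5869 + 0.3333·0.0000] = 11.8012
Node 0 (S = 115): V_0 = 1/1.05·[0.6667·41.9955 + 0.3333·11.8012] = 30.4102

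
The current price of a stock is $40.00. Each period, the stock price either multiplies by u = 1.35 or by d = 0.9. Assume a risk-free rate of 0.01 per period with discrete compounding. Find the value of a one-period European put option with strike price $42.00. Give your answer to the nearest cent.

$4.49

Risk-neutral probability p = (1 + 0.01 − 0.9)/(1.35 − 0.9) = 0.1100/0.4500 = 0.2444
Terminal stock prices: S_u = 54, S_d = 36
Terminal payoffs (K − S): max(-12, 0) = 0, max(6, 0) = 6
Node 0 (S = 40): V_0 = 1/1.01·[0.2444·0.0000 + 0.7556·6.0000] = 4.4884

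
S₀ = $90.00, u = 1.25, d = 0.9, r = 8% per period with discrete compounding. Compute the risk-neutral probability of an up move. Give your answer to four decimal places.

Risk-neutral probability p = (1 + 0.08 − 0.9)/(1.25 − 0.9) = 0.1800/0.3500 = 0.5143

p = 0.5143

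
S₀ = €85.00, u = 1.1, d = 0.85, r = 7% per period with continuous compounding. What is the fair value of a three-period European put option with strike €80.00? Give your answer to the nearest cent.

Risk-neutral probability p = (e^0.07 − 0.85)/(1.1 − 0.85) = 0.2225/0.2500 = 0.8900
Terminal stock prices: S_uuu = 113.1, S_uud = 87.42, S_udd = 67.55, S_ddd = 52.2
Terminal payoffs (K − S): max(-33.14, 0) = 0, max(-7.423, 0) = 0, max(12.45, 0) = 12.45, max(27.8, 0) = 27.8
Node uu (S = 102.9): V_uu = e^(−0.07)·[0.8900·0.0000 + 0.1100·0.0000] = 0.0000
Node ud (S = 79.48): V_ud = e^(−0.07)·[0.8900·0.0000 + 0.1100·12.4462] = 1.2761
Node dd (S = 61.41): V_dd = e^(−0.07)·[0.8900·12.4462 + 0.1100·27.7994] = 13.1790
Node u (S = 93.5): V_u = e^(−0.07)·[0.8900·0.0000 + 0.1100·1.2761] = 0.1308
Node d (S = 72.25): V_d = e^(−0.07)·[0.8900·1.2761 + 0.1100·13.1790] = 2.4103
Node 0 (S = 85): V_0 = e^(−0.07)·[0.8900·0.1308 + 0.1100·2.4103] = 0.3557

€0.36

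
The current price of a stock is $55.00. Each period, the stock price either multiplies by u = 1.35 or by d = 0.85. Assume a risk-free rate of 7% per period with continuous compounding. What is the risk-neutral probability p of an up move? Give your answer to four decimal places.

p = 0.4450

Risk-neutral probability p = (e^0.07 − 0.85)/(1.35 − 0.85) = 0.2225/0.5000 = 0.4450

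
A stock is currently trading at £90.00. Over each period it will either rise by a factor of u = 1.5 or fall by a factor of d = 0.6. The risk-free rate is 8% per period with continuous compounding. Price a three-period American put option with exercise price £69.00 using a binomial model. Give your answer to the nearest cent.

Risk-neutral probability p = (e^0.08 − 0.6)/(1.5 − 0.6) = 0.4833/0.9000 = 0.5370
Terminal stock prices: S_uuu = 303.8, S_uud = 121.5, S_udd = 48.6, S_ddd = 19.44
Terminal payoffs (K − S): max(-234.8, 0) = 0, max(-52.5, 0) = 0, max(20.4, 0) = 20.4, max(49.56, 0) = 49.56
Node uu (S = 202.5): continuation = e^(−0.08)·[0.5370·0.0000 + 0.4630·0.0000] = 0.0000; exercise value = 0.0000 ≤ continuation, so V_uu = 0.0000
Node ud (S = 81): continuation = e^(−0.08)·[0.5370·0.0000 + 0.4630·20.4000] = 8.7193; exercise value = 0.0000 ≤ continuation, so V_ud = 8.7193
Node dd (S = 32.4): continuation = e^(−0.08)·[0.5370·20.4000 + 0.4630·49.5600] = 31.2950; exercise value = 36.6000 > continuation, so V_dd = 36.6000 (exercise)
Node u (S = 135): continuation = e^(−0.08)·[0.5370·0.0000 + 0.4630·8.7193] = 3.7268; exercise value = 0.0000 ≤ continuation, so V_u = 3.7268
Node d (S = 54): continuation = e^(−0.08)·[0.5370·8.7193 + 0.4630·36.6000] = 19.9656; exercise value = 15.0000 ≤ continuation, so V_d = 19.9656
Node 0 (S = 90): continuation = e^(−0.08)·[0.5370·3.7268 + 0.4630·19.9656] = 10.3810; exercise value = 0.0000 ≤ continuation, so V_0 = 10.3810

£10.38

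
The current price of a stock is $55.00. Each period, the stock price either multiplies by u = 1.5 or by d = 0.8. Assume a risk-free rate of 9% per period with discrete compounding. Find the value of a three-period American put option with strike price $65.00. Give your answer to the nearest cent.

$12.62

Risk-neutral probability p = (1 + 0.09 − 0.8)/(1.5 − 0.8) = 0.2900/0.7000 = 0.4143
Terminal stock prices: S_uuu = 185.6, S_uud = 99, S_udd = 52.8, S_ddd = 28.16
Terminal payoffs (K − S): max(-120.6, 0) = 0, max(-34, 0) = 0, max(12.2, 0) = 12.2, max(36.84, 0) = 36.84
Node uu (S = 123.8): continuation = 1/1.09·[0.4143·0.0000 + 0.5857·0.0000] = 0.0000; exercise value = 0.0000 ≤ continuation, so V_uu = 0.0000
Node ud (S = 66): continuation = 1/1.09·[0.4143·0.0000 + 0.5857·12.2000] = 6.5557; exercise value = 0.0000 ≤ continuation, so V_ud = 6.5557
Node dd (S = 35.2): continuation = 1/1.09·[0.4143·12.2000 + 0.5857·36.8400] = 24.4330; exercise value = 29.8000 > continuation, so V_dd = 29.8000 (exercise)
Node u (S = 82.5): continuation = 1/1.09·[0.4143·0.0000 + 0.5857·6.5557] = 3.5227; exercise value = 0.0000 ≤ continuation, so V_u = 3.5227
Node d (S = 44): continuation = 1/1.09·[0.4143·6.5557 + 0.5857·29.8000] = 18.5048; exercise value = 21.0000 > continuation, so V_d = 21.0000 (exercise)
Node 0 (S = 55): continuation = 1/1.09·[0.4143·3.5227 + 0.5857·21.0000] = 12.6233; exercise value = 10.0000 ≤ continuation, so V_0 = 12.6233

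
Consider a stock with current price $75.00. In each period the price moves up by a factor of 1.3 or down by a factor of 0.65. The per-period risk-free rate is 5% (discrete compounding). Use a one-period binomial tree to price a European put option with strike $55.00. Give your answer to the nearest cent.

Risk-neutral probability p = (1 + 0.05 − 0.65)/(1.3 − 0.65) = 0.4000/0.6500 = 0.6154
Terminal stock prices: S_u = 97.5, S_d = 48.75
Terminal payoffs (K − S): max(-42.5, 0) = 0, max(6.25, 0) = 6.25
Node 0 (S = 75): V_0 = 1/1.05·[0.6154·0.0000 + 0.3846·6.2500] = 2.2894

$2.29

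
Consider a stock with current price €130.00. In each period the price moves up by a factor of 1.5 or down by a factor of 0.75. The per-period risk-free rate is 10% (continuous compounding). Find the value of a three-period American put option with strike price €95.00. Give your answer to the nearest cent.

Risk-neutral probability p = (e^0.1 − 0.75)/(1.5 − 0.75) = 0.3552/0.7500 = 0.4736
Terminal stock prices: S_uuu = 438.8, S_uud = 219.4, S_udd = 109.7, S_ddd = 54.84
Terminal payoffs (K − S): max(-343.8, 0) = 0, max(-124.4, 0) = 0, max(-14.69, 0) = 0, max(40.16, 0) = 40.16
Node uu (S = 292.5): continuation = e^(−0.1)·[0.4736·0.0000 + 0.5264·0.0000] = 0.0000; exercise value = 0.0000 ≤ continuation, so V_uu = 0.0000
Node ud (S = 146.2): continuation = e^(−0.1)·[0.4736·0.0000 + 0.5264·0.0000] = 0.0000; exercise value = 0.0000 ≤ continuation, so V_ud = 0.0000
Node dd (S = 73.12): continuation = e^(−0.1)·[0.4736·0.0000 + 0.5264·40.1562] = 19.1281; exercise value = 21.8750 > continuation, so V_dd = 21.8750 (exercise)
Node u (S = 195): continuation = e^(−0.1)·[0.4736·0.0000 + 0.5264·0.0000] = 0.0000; exercise value = 0.0000 ≤ continuation, so V_u = 0.0000
Node d (S = 97.5): continuation = e^(−0.1)·[0.4736·0.0000 + 0.5264·21.8750] = 10.4200; exercise value = 0.0000 ≤ continuation, so V_d = 10.4200
Node 0 (S = 130): continuation = e^(−0.1)·[0.4736·0.0000 + 0.5264·10.4200] = 4.9635; exercise value = 0.0000 ≤ continuation, so V_0 = 4.9635

€4.96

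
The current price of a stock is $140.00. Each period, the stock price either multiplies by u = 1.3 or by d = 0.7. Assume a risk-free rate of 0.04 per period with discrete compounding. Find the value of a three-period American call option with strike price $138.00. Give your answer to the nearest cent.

$37.68

Risk-neutral probability p = (1 + 0.04 − 0.7)/(1.3 − 0.7) = 0.3400/0.6000 = 0.5667
Terminal stock prices: S_uuu = 307.6, S_uud = 165.6, S_udd = 89.18, S_ddd = 48.02
Terminal payoffs (S − K): max(169.6, 0) = 169.6, max(27.62, 0) = 27.62, max(-48.82, 0) = 0, max(-89.98, 0) = 0
Node uu (S = 236.6): continuation = 1/1.04·[0.5667·169.5800 + 0.4333·27.6200] = 103.9077; exercise value = 98.6000 ≤ continuation, so V_uu = 103.9077
Node ud (S = 127.4): continuation = 1/1.04·[0.5667·27.6200 + 0.4333·0.0000] = 15.0494; exercise value = 0.0000 ≤ continuation, so V_ud = 15.0494
Node dd (S = 68.6): continuation = 1/1.04·[0.5667·0.0000 + 0.4333·0.0000] = 0.0000; exercise value = 0.0000 ≤ continuation, so V_dd = 0.0000
Node u (S = 182): continuation = 1/1.04·[0.5667·103.9077 + 0.4333·15.0494] = 62.8869; exercise value = 44.0000 ≤ continuation, so V_u = 62.8869
Node d (S = 98): continuation = 1/1.04·[0.5667·15.0494 + 0.4333·0.0000] = 8.2000; exercise value = 0.0000 ≤ continuation, so V_d = 8.2000
Node 0 (S = 140): continuation = 1/1.04·[0.5667·62.8869 + 0.4333·8.2000] = 37.6820; exercise value = 2.0000 ≤ continuation, so V_0 = 37.6820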